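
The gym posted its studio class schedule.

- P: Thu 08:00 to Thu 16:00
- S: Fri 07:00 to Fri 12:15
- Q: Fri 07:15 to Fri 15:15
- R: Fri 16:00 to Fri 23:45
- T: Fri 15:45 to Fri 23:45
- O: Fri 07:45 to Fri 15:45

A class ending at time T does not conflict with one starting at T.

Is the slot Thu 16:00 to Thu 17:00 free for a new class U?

Yes — the slot is free

P: ends Thu 16:00 at or before U starts Thu 16:00 → clear.
S: starts Fri 07:00 at or after U ends Thu 17:00 → clear.
Q: starts Fri 07:15 at or after U ends Thu 17:00 → clear.
O: starts Fri 07:45 at or after U ends Thu 17:00 → clear.
T: starts Fri 15:45 at or after U ends Thu 17:00 → clear.
R: starts Fri 16:00 at or after U ends Thu 17:00 → clear.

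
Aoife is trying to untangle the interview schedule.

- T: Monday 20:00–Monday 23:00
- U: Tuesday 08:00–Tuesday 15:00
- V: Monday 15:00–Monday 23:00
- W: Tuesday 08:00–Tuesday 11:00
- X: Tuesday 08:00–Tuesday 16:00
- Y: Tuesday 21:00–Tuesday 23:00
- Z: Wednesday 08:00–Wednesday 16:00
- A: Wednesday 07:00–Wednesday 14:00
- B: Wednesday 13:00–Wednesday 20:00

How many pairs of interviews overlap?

7

Sorted by start: V, T, U, W, X, Y, A, Z, B.
T starts before V ends → V and T overlap.
U starts after V ends — done with V.
U starts after T ends — done with T.
W starts before U ends → U and W overlap.
X starts before U ends → U and X overlap.
Y starts after U ends — done with U.
X starts before W ends → W and X overlap.
Y starts after W ends — done with W.
Y starts after X ends — done with X.
A starts after Y ends — done with Y.
Z starts before A ends → A and Z overlap.
B starts before A ends → A and B overlap.
B starts before Z ends → Z and B overlap.
Overlapping pairs: A & B, A & Z, B & Z, T & V, U & W, U & X, W & X — 7 in total.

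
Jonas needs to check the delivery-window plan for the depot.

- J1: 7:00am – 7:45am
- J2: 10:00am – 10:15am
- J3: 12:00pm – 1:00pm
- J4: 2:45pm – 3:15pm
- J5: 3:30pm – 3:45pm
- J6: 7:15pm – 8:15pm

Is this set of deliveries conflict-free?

Yes

Sorted by start: J1, J2, J3, J4, J5, J6.
J2 starts after J1 ends, so J1 has no further overlaps.
J3 starts after J2 ends, so J2 has no further overlaps.
J4 starts after J3 ends, so J3 has no further overlaps.
J5 starts after J4 ends, so J4 has no further overlaps.
J6 starts after J5 ends.
Every pair is clear; the schedule has no overlaps.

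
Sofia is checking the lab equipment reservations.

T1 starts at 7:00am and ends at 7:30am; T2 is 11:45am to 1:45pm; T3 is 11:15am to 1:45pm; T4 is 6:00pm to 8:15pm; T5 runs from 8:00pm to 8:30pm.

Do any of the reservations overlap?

Yes

Sorted by start: T1, T3, T2, T4, T5.
T3 starts after T1 ends, so T1 has no further overlaps.
T2 starts before T3 ends → T3 and T2 overlap.
That's a conflict, so the schedule is not conflict-free.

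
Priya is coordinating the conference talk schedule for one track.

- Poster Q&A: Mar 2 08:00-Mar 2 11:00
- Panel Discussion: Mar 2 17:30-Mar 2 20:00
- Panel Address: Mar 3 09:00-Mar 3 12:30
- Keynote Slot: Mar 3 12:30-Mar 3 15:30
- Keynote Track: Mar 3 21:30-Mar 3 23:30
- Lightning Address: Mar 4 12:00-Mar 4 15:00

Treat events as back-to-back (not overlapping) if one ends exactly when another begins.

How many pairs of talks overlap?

0

Sorted by start: Poster Q&A, Panel Discussion, Panel Address, Keynote Slot, Keynote Track, Lightning Address.
Panel Discussion starts after Poster Q&A ends, so nothing later overlaps Poster Q&A either.
Panel Address starts after Panel Discussion ends, so nothing later overlaps Panel Discussion either.
Keynote Slot starts exactly when Panel Address ends (back-to-back, no overlap), so nothing later overlaps Panel Address either.
Keynote Track starts after Keynote Slot ends, so nothing later overlaps Keynote Slot either.
Lightning Address starts after Keynote Track ends.
No pair overlaps.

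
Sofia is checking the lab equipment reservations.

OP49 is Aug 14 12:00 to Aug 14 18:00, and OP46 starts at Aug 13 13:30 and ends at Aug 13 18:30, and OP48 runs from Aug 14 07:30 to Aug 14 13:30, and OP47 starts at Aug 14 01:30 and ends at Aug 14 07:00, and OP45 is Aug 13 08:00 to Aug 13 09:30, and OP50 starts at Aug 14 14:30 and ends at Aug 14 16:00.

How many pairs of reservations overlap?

2

Two intervals overlap when each starts before the other ends.
Sorted by start: OP45, OP46, OP47, OP48, OP49, OP50.
OP46 starts after OP45 ends — done with OP45.
OP47 starts after OP46 ends — done with OP46.
OP48 starts after OP47 ends — done with OP47.
OP49 starts before OP48 ends → OP48 and OP49 overlap.
OP50 starts after OP48 ends.
OP50 starts before OP49 ends → OP49 and OP50 overlap.
Overlapping pairs: OP48 & OP49, OP49 & OP50 — 2 in total.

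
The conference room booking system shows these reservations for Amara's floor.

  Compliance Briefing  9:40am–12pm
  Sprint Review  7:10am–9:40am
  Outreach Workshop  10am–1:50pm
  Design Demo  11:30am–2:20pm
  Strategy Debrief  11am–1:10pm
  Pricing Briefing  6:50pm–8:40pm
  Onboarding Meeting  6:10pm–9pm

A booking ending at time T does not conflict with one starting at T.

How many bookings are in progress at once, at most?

4

Sweep the timeline, counting +1 at each start and −1 at each end (ends before starts at a tie):
7:10am start Sprint Review → 1
9:40am end Sprint Review → 0
9:40am start Compliance Briefing → 1
10am start Outreach Workshop → 2
11am start Strategy Debrief → 3
11:30am start Design Demo → 4
12pm end Compliance Briefing → 3
1:10pm end Strategy Debrief → 2
1:50pm end Outreach Workshop → 1
2:20pm end Design Demo → 0
6:10pm start Onboarding Meeting → 1
6:50pm start Pricing Briefing → 2
8:40pm end Pricing Briefing → 1
9pm end Onboarding Meeting → 0
Peak is 4, at 11:30am (Compliance Briefing, Design Demo, Outreach Workshop, Strategy Debrief).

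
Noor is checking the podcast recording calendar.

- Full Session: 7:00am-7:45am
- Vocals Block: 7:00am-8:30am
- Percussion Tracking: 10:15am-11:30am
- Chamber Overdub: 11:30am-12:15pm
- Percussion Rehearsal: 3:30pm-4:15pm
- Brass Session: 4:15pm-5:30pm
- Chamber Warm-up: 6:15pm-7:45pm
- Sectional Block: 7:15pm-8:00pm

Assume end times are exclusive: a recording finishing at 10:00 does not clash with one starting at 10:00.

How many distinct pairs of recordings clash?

Check each pair: they overlap iff neither finishes before the other starts.
Sorted by start: Full Session, Vocals Block, Percussion Tracking, Chamber Overdub, Percussion Rehearsal, Brass Session, Chamber Warm-up, Sectional Block.
Vocals Block starts before Full Session ends → Full Session and Vocals Block overlap.
Percussion Tracking starts after Full Session ends, so Full Session has no further overlaps.
Percussion Tracking starts after Vocals Block ends, so Vocals Block has no further overlaps.
Chamber Overdub starts exactly when Percussion Tracking ends (back-to-back, no overlap), so Percussion Tracking has no further overlaps.
Percussion Rehearsal starts after Chamber Overdub ends, so Chamber Overdub has no further overlaps.
Brass Session starts exactly when Percussion Rehearsal ends (back-to-back, no overlap), so Percussion Rehearsal has no further overlaps.
Chamber Warm-up starts after Brass Session ends, so Brass Session has no further overlaps.
Sectional Block starts before Chamber Warm-up ends → Chamber Warm-up and Sectional Block overlap.
Overlapping pairs: Chamber Warm-up & Sectional Block, Full Session & Vocals Block — 2 in total.

2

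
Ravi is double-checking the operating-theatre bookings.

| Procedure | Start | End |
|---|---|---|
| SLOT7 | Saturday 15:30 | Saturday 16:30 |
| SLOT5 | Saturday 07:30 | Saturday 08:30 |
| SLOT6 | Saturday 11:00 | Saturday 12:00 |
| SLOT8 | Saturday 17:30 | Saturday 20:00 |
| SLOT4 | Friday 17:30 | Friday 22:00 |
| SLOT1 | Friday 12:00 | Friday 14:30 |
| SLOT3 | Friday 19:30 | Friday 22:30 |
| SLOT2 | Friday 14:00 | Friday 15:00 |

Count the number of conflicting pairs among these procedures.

2

Sorted by start: SLOT1, SLOT2, SLOT4, SLOT3, SLOT5, SLOT6, SLOT7, SLOT8.
SLOT2 starts before SLOT1 ends → SLOT1 and SLOT2 overlap.
SLOT4 starts after SLOT1 ends; SLOT1 is clear from here.
SLOT4 starts after SLOT2 ends; SLOT2 is clear from here.
SLOT3 starts before SLOT4 ends → SLOT4 and SLOT3 overlap.
SLOT5 starts after SLOT4 ends; SLOT4 is clear from here.
SLOT5 starts after SLOT3 ends; SLOT3 is clear from here.
SLOT6 starts after SLOT5 ends; SLOT5 is clear from here.
SLOT7 starts after SLOT6 ends; SLOT6 is clear from here.
SLOT8 starts after SLOT7 ends.
Overlapping pairs: SLOT1 & SLOT2, SLOT3 & SLOT4 — 2 in total.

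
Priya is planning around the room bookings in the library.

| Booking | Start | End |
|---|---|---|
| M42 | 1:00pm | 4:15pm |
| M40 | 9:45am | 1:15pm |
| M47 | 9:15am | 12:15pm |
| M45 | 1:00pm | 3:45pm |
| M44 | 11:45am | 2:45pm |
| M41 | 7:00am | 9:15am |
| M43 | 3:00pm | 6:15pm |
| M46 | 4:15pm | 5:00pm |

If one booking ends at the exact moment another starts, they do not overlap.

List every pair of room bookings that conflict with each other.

M40 & M42, M40 & M44, M40 & M45, M40 & M47, M42 & M43, M42 & M44, M42 & M45, M43 & M45, M43 & M46, M44 & M45, M44 & M47

Sorted by start: M41, M47, M40, M44, M42, M45, M43, M46.
M47 starts exactly when M41 ends (back-to-back, no overlap); M41 is clear from here.
M40 starts before M47 ends → M47 and M40 overlap.
M44 starts before M47 ends → M47 and M44 overlap.
M42 starts after M47 ends; M47 is clear from here.
M44 starts before M40 ends → M40 and M44 overlap.
M42 starts before M40 ends → M40 and M42 overlap.
M45 starts before M40 ends → M40 and M45 overlap.
M43 starts after M40 ends; M40 is clear from here.
M42 starts before M44 ends → M44 and M42 overlap.
M45 starts before M44 ends → M44 and M45 overlap.
M43 starts after M44 ends; M44 is clear from here.
M45 starts before M42 ends → M42 and M45 overlap.
M43 starts before M42 ends → M42 and M43 overlap.
M46 starts exactly when M42 ends (back-to-back, no overlap).
M43 starts before M45 ends → M45 and M43 overlap.
M46 starts after M45 ends.
M46 starts before M43 ends → M43 and M46 overlap.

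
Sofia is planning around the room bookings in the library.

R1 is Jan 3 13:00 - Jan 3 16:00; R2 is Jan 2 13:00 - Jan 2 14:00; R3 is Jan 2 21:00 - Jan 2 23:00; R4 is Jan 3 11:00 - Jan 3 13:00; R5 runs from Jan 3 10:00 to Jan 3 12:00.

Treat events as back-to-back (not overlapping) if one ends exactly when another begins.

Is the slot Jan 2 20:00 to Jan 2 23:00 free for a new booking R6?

R2: ends Jan 2 14:00 at or before R6 starts Jan 2 20:00 → clear.
R3: starts Jan 2 21:00 before R6 ends Jan 2 23:00, and ends Jan 2 23:00 after R6 starts Jan 2 20:00 → overlap.
R5: starts Jan 3 10:00 at or after R6 ends Jan 2 23:00 → clear.
R4: starts Jan 3 11:00 at or after R6 ends Jan 2 23:00 → clear.
R1: starts Jan 3 13:00 at or after R6 ends Jan 2 23:00 → clear.
R6 overlaps R3.

No — it overlaps R3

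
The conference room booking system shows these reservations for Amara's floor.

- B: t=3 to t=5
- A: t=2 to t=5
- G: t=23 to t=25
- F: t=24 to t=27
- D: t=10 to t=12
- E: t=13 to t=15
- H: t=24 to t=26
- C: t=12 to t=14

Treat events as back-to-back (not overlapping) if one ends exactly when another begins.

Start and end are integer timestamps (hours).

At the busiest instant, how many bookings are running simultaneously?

3

Sweep the timeline, counting +1 at each start and −1 at each end (ends before starts at a tie):
t=2 start A → 1
t=3 start B → 2
t=5 end A → 1
t=5 end B → 0
t=10 start D → 1
t=12 end D → 0
t=12 start C → 1
t=13 start E → 2
t=14 end C → 1
t=15 end E → 0
t=23 start G → 1
t=24 start F → 2
t=24 start H → 3
t=25 end G → 2
t=26 end H → 1
t=27 end F → 0
Peak is 3, at t=24 (F, G, H).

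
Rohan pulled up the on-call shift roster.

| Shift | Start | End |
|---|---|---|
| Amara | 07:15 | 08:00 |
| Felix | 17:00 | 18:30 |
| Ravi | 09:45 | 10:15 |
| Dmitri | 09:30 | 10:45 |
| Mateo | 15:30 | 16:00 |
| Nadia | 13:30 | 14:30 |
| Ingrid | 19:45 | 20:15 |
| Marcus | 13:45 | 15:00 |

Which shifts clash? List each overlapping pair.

Sorted by start: Amara, Dmitri, Ravi, Nadia, Marcus, Mateo, Felix, Ingrid.
Dmitri starts after Amara ends, so Amara has no further overlaps.
Ravi starts before Dmitri ends → Dmitri and Ravi overlap.
Nadia starts after Dmitri ends, so Dmitri has no further overlaps.
Nadia starts after Ravi ends, so Ravi has no further overlaps.
Marcus starts before Nadia ends → Nadia and Marcus overlap.
Mateo starts after Nadia ends, so Nadia has no further overlaps.
Mateo starts after Marcus ends, so Marcus has no further overlaps.
Felix starts after Mateo ends, so Mateo has no further overlaps.
Ingrid starts after Felix ends.

Dmitri & Ravi, Marcus & Nadia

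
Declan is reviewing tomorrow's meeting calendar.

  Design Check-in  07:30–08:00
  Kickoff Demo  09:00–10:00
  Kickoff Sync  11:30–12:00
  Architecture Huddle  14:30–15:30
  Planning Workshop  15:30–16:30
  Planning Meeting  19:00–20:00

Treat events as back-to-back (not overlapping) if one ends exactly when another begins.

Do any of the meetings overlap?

Two intervals overlap when each starts before the other ends.
Sorted by start: Design Check-in, Kickoff Demo, Kickoff Sync, Architecture Huddle, Planning Workshop, Planning Meeting.
Kickoff Demo starts after Design Check-in ends, so Design Check-in has no further overlaps.
Kickoff Sync starts after Kickoff Demo ends, so Kickoff Demo has no further overlaps.
Architecture Huddle starts after Kickoff Sync ends, so Kickoff Sync has no further overlaps.
Planning Workshop starts exactly when Architecture Huddle ends (back-to-back, no overlap), so Architecture Huddle has no further overlaps.
Planning Meeting starts after Planning Workshop ends.
Every pair is clear; the schedule has no overlaps.

No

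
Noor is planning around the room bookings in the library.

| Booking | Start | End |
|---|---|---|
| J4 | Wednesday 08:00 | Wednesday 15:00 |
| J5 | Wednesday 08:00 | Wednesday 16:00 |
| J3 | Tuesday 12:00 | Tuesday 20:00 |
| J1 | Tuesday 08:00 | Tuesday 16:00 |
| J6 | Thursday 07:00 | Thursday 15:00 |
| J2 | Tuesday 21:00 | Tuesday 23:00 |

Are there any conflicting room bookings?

Sorted by start: J1, J3, J2, J4, J5, J6.
J3 starts before J1 ends → J1 and J3 overlap.
That's a conflict, so the schedule is not conflict-free.

Yes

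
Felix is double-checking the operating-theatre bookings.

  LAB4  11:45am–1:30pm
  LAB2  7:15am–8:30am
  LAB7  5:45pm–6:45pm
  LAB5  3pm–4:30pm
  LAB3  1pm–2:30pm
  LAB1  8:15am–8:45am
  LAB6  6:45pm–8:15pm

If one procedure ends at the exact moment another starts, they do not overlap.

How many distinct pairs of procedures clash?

2

Sorted by start: LAB2, LAB1, LAB4, LAB3, LAB5, LAB7, LAB6.
LAB1 starts before LAB2 ends → LAB2 and LAB1 overlap.
LAB4 starts after LAB2 ends, so nothing later overlaps LAB2 either.
LAB4 starts after LAB1 ends, so nothing later overlaps LAB1 either.
LAB3 starts before LAB4 ends → LAB4 and LAB3 overlap.
LAB5 starts after LAB4 ends, so nothing later overlaps LAB4 either.
LAB5 starts after LAB3 ends, so nothing later overlaps LAB3 either.
LAB7 starts after LAB5 ends, so nothing later overlaps LAB5 either.
LAB6 starts exactly when LAB7 ends (back-to-back, no overlap).
Overlapping pairs: LAB1 & LAB2, LAB3 & LAB4 — 2 in total.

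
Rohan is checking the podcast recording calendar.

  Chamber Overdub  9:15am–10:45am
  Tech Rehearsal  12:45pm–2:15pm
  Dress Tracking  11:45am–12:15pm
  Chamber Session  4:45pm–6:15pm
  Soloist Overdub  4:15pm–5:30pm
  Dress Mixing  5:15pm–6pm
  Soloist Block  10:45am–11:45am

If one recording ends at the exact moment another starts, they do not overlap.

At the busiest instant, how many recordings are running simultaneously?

3

Walk through starts and ends in time order (an end at T is processed before a start at T):
9:15am start Chamber Overdub → 1
10:45am end Chamber Overdub → 0
10:45am start Soloist Block → 1
11:45am end Soloist Block → 0
11:45am start Dress Tracking → 1
12:15pm end Dress Tracking → 0
12:45pm start Tech Rehearsal → 1
2:15pm end Tech Rehearsal → 0
4:15pm start Soloist Overdub → 1
4:45pm start Chamber Session → 2
5:15pm start Dress Mixing → 3
5:30pm end Soloist Overdub → 2
6pm end Dress Mixing → 1
6:15pm end Chamber Session → 0
Peak is 3, at 5:15pm (Chamber Session, Dress Mixing, Soloist Overdub).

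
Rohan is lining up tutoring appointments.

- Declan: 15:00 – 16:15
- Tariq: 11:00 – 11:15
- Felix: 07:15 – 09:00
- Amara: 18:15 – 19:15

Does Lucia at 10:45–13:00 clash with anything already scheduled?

Yes — it overlaps Tariq

Felix: ends 09:00 at or before Lucia starts 10:45 → clear.
Tariq: starts 11:00 before Lucia ends 13:00, and ends 11:15 after Lucia starts 10:45 → overlap.
Declan: starts 15:00 at or after Lucia ends 13:00 → clear.
Amara: starts 18:15 at or after Lucia ends 13:00 → clear.
Lucia overlaps Tariq.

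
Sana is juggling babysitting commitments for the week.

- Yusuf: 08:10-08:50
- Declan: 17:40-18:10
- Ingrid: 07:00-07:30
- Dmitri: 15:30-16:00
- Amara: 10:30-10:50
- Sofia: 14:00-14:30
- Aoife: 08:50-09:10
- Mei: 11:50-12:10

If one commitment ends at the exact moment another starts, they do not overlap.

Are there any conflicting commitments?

No

Two intervals overlap when each starts before the other ends.
Sorted by start: Ingrid, Yusuf, Aoife, Amara, Mei, Sofia, Dmitri, Declan.
Yusuf starts after Ingrid ends, so nothing later overlaps Ingrid either.
Aoife starts exactly when Yusuf ends (back-to-back, no overlap), so nothing later overlaps Yusuf either.
Amara starts after Aoife ends, so nothing later overlaps Aoife either.
Mei starts after Amara ends, so nothing later overlaps Amara either.
Sofia starts after Mei ends, so nothing later overlaps Mei either.
Dmitri starts after Sofia ends, so nothing later overlaps Sofia either.
Declan starts after Dmitri ends.
Every pair is clear; the schedule has no overlaps.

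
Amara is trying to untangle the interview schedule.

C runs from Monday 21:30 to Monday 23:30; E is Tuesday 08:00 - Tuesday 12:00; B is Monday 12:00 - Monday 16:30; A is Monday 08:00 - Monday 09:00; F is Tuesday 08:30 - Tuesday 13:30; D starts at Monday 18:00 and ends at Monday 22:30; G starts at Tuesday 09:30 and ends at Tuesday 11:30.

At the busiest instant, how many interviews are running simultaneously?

3

Walk through starts and ends in time order (an end at T is processed before a start at T):
Monday 08:00 start A → 1
Monday 09:00 end A → 0
Monday 12:00 start B → 1
Monday 16:30 end B → 0
Monday 18:00 start D → 1
Monday 21:30 start C → 2
Monday 22:30 end D → 1
Monday 23:30 end C → 0
Tuesday 08:00 start E → 1
Tuesday 08:30 start F → 2
Tuesday 09:30 start G → 3
Tuesday 11:30 end G → 2
Tuesday 12:00 end E → 1
Tuesday 13:30 end F → 0
Peak is 3, at Tuesday 09:30 (E, F, G).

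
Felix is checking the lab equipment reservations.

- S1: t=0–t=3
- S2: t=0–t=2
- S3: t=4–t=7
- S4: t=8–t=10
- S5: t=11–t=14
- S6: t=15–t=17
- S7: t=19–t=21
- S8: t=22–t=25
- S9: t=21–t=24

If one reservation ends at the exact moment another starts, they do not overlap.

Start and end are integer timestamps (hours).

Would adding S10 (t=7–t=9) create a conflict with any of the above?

Yes — it overlaps S4

S1: ends t=3 at or before S10 starts t=7 → clear.
S2: ends t=2 at or before S10 starts t=7 → clear.
S3: ends t=7 at or before S10 starts t=7 → clear.
S4: starts t=8 before S10 ends t=9, and ends t=10 after S10 starts t=7 → overlap.
S5: starts t=11 at or after S10 ends t=9 → clear.
S6: starts t=15 at or after S10 ends t=9 → clear.
S7: starts t=19 at or after S10 ends t=9 → clear.
S9: starts t=21 at or after S10 ends t=9 → clear.
S8: starts t=22 at or after S10 ends t=9 → clear.
S10 overlaps S4.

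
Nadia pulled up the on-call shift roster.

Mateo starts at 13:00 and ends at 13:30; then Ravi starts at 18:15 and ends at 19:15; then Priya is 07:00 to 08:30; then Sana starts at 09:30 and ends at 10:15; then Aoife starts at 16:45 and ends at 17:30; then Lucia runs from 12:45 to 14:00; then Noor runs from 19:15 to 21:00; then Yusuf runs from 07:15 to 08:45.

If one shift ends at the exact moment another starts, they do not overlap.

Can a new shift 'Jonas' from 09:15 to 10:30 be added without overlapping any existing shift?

No — it overlaps Sana

Priya: ends 08:30 at or before Jonas starts 09:15 → clear.
Yusuf: ends 08:45 at or before Jonas starts 09:15 → clear.
Sana: starts 09:30 before Jonas ends 10:30, and ends 10:15 after Jonas starts 09:15 → overlap.
Lucia: starts 12:45 at or after Jonas ends 10:30 → clear.
Mateo: starts 13:00 at or after Jonas ends 10:30 → clear.
Aoife: starts 16:45 at or after Jonas ends 10:30 → clear.
Ravi: starts 18:15 at or after Jonas ends 10:30 → clear.
Noor: starts 19:15 at or after Jonas ends 10:30 → clear.
Jonas overlaps Sana.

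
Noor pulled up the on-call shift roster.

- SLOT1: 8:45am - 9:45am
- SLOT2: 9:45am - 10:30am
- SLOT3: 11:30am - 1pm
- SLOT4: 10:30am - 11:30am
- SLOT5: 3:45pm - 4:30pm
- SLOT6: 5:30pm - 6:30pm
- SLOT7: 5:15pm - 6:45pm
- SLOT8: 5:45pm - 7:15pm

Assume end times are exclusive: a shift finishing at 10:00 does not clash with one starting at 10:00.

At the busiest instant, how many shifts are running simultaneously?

3

Sort all start/end points and keep a running count:
8:45am start SLOT1 → 1
9:45am end SLOT1 → 0
9:45am start SLOT2 → 1
10:30am end SLOT2 → 0
10:30am start SLOT4 → 1
11:30am end SLOT4 → 0
11:30am start SLOT3 → 1
1pm end SLOT3 → 0
3:45pm start SLOT5 → 1
4:30pm end SLOT5 → 0
5:15pm start SLOT7 → 1
5:30pm start SLOT6 → 2
5:45pm start SLOT8 → 3
6:30pm end SLOT6 → 2
6:45pm end SLOT7 → 1
7:15pm end SLOT8 → 0
Peak is 3, at 5:45pm (SLOT6, SLOT7, SLOT8).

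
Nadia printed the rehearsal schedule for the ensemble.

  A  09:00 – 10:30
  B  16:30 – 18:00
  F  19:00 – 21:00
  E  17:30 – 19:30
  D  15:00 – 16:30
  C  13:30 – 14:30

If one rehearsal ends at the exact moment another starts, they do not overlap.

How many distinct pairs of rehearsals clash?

Sorted by start: A, C, D, B, E, F.
C starts after A ends, so A has no further overlaps.
D starts after C ends, so C has no further overlaps.
B starts exactly when D ends (back-to-back, no overlap), so D has no further overlaps.
E starts before B ends → B and E overlap.
F starts after B ends.
F starts before E ends → E and F overlap.
Overlapping pairs: B & E, E & F — 2 in total.

2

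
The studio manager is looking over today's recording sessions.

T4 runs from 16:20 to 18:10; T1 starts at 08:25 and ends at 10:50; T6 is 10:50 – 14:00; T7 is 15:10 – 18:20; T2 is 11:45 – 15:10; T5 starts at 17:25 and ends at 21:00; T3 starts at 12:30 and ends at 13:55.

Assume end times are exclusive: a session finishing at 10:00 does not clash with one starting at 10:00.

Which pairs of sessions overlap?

T2 & T3, T2 & T6, T3 & T6, T4 & T5, T4 & T7, T5 & T7

Check each pair: they overlap iff neither finishes before the other starts.
Sorted by start: T1, T6, T2, T3, T7, T4, T5.
T6 starts exactly when T1 ends (back-to-back, no overlap), so T1 has no further overlaps.
T2 starts before T6 ends → T6 and T2 overlap.
T3 starts before T6 ends → T6 and T3 overlap.
T7 starts after T6 ends, so T6 has no further overlaps.
T3 starts before T2 ends → T2 and T3 overlap.
T7 starts exactly when T2 ends (back-to-back, no overlap), so T2 has no further overlaps.
T7 starts after T3 ends, so T3 has no further overlaps.
T4 starts before T7 ends → T7 and T4 overlap.
T5 starts before T7 ends → T7 and T5 overlap.
T5 starts before T4 ends → T4 and T5 overlap.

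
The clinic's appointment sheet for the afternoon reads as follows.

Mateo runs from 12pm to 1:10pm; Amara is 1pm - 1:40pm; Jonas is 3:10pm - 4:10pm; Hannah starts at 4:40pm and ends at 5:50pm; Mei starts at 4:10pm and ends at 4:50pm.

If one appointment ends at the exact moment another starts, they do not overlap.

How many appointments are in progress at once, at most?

Sort all start/end points and keep a running count:
12pm start Mateo → 1
1pm start Amara → 2
1:10pm end Mateo → 1
1:40pm end Amara → 0
3:10pm start Jonas → 1
4:10pm end Jonas → 0
4:10pm start Mei → 1
4:40pm start Hannah → 2
4:50pm end Mei → 1
5:50pm end Hannah → 0
Peak is 2, at 1pm (Amara, Mateo).

2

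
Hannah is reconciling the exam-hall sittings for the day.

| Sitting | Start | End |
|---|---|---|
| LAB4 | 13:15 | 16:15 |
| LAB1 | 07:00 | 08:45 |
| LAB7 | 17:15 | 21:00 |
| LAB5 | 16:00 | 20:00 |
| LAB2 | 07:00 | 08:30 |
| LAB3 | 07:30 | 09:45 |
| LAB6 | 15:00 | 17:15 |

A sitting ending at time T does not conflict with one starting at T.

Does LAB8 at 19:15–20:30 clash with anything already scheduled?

Yes — it overlaps LAB5, LAB7

LAB1: ends 08:45 at or before LAB8 starts 19:15 → clear.
LAB2: ends 08:30 at or before LAB8 starts 19:15 → clear.
LAB3: ends 09:45 at or before LAB8 starts 19:15 → clear.
LAB4: ends 16:15 at or before LAB8 starts 19:15 → clear.
LAB6: ends 17:15 at or before LAB8 starts 19:15 → clear.
LAB5: starts 16:00 before LAB8 ends 20:30, and ends 20:00 after LAB8 starts 19:15 → overlap.
LAB7: starts 17:15 before LAB8 ends 20:30, and ends 21:00 after LAB8 starts 19:15 → overlap.
LAB8 overlaps LAB5, LAB7.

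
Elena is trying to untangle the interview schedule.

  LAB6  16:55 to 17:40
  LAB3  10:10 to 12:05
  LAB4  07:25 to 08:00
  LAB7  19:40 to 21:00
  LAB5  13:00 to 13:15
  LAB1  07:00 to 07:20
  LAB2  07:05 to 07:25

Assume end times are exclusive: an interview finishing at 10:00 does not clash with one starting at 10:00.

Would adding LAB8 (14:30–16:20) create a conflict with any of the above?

LAB1: ends 07:20 at or before LAB8 starts 14:30 → clear.
LAB2: ends 07:25 at or before LAB8 starts 14:30 → clear.
LAB4: ends 08:00 at or before LAB8 starts 14:30 → clear.
LAB3: ends 12:05 at or before LAB8 starts 14:30 → clear.
LAB5: ends 13:15 at or before LAB8 starts 14:30 → clear.
LAB6: starts 16:55 at or after LAB8 ends 16:20 → clear.
LAB7: starts 19:40 at or after LAB8 ends 16:20 → clear.

No — it doesn't clash with anything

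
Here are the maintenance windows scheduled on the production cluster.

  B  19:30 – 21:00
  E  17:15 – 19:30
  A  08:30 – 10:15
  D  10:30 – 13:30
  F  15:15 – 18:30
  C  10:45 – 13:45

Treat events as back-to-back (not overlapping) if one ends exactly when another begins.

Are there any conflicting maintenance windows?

Yes

Sorted by start: A, D, C, F, E, B.
D starts after A ends — done with A.
C starts before D ends → D and C overlap.
That's a conflict, so the schedule is not conflict-free.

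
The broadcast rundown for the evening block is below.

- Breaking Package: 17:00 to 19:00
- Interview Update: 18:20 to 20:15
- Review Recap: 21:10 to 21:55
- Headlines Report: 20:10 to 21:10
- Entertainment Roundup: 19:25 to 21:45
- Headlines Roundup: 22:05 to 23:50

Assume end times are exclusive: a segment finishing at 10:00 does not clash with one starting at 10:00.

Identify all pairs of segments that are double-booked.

Two intervals overlap when each starts before the other ends.
Sorted by start: Breaking Package, Interview Update, Entertainment Roundup, Headlines Report, Review Recap, Headlines Roundup.
Interview Update starts before Breaking Package ends → Breaking Package and Interview Update overlap.
Entertainment Roundup starts after Breaking Package ends — done with Breaking Package.
Entertainment Roundup starts before Interview Update ends → Interview Update and Entertainment Roundup overlap.
Headlines Report starts before Interview Update ends → Interview Update and Headlines Report overlap.
Review Recap starts after Interview Update ends — done with Interview Update.
Headlines Report starts before Entertainment Roundup ends → Entertainment Roundup and Headlines Report overlap.
Review Recap starts before Entertainment Roundup ends → Entertainment Roundup and Review Recap overlap.
Headlines Roundup starts after Entertainment Roundup ends.
Review Recap starts exactly when Headlines Report ends (back-to-back, no overlap) — done with Headlines Report.
Headlines Roundup starts after Review Recap ends.

Breaking Package & Interview Update, Entertainment Roundup & Headlines Report, Entertainment Roundup & Interview Update, Entertainment Roundup & Review Recap, Headlines Report & Interview Update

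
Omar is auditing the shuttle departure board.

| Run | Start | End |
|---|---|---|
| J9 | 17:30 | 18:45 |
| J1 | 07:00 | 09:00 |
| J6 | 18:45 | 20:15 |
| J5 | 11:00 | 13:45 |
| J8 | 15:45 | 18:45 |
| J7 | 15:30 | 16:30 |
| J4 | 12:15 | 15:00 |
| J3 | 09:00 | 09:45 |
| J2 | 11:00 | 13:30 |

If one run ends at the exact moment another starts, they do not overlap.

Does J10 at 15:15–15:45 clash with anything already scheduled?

J1: ends 09:00 at or before J10 starts 15:15 → clear.
J3: ends 09:45 at or before J10 starts 15:15 → clear.
J2: ends 13:30 at or before J10 starts 15:15 → clear.
J5: ends 13:45 at or before J10 starts 15:15 → clear.
J4: ends 15:00 at or before J10 starts 15:15 → clear.
J7: starts 15:30 before J10 ends 15:45, and ends 16:30 after J10 starts 15:15 → overlap.
J8: starts 15:45 at or after J10 ends 15:45 → clear.
J9: starts 17:30 at or after J10 ends 15:45 → clear.
J6: starts 18:45 at or after J10 ends 15:45 → clear.
J10 overlaps J7.

Yes — it overlaps J7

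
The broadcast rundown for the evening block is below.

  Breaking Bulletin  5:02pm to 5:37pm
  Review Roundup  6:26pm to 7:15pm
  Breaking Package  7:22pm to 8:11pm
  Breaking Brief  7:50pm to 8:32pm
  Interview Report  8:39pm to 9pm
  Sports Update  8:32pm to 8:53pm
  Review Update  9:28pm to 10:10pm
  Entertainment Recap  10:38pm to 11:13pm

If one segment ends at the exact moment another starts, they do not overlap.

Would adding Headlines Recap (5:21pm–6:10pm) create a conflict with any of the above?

Yes — it overlaps Breaking Bulletin

Breaking Bulletin: starts 5:02pm before Headlines Recap ends 6:10pm, and ends 5:37pm after Headlines Recap starts 5:21pm → overlap.
Review Roundup: starts 6:26pm at or after Headlines Recap ends 6:10pm → clear.
Breaking Package: starts 7:22pm at or after Headlines Recap ends 6:10pm → clear.
Breaking Brief: starts 7:50pm at or after Headlines Recap ends 6:10pm → clear.
Sports Update: starts 8:32pm at or after Headlines Recap ends 6:10pm → clear.
Interview Report: starts 8:39pm at or after Headlines Recap ends 6:10pm → clear.
Review Update: starts 9:28pm at or after Headlines Recap ends 6:10pm → clear.
Entertainment Recap: starts 10:38pm at or after Headlines Recap ends 6:10pm → clear.
Headlines Recap overlaps Breaking Bulletin.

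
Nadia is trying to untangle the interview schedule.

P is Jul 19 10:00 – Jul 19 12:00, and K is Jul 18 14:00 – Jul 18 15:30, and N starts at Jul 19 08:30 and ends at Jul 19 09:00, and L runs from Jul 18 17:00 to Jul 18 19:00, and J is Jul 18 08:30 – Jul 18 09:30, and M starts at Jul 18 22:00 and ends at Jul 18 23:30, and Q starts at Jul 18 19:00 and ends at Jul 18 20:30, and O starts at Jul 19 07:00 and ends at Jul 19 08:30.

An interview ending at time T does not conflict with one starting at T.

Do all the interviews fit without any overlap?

Sorted by start: J, K, L, Q, M, O, N, P.
K starts after J ends, so nothing later overlaps J either.
L starts after K ends, so nothing later overlaps K either.
Q starts exactly when L ends (back-to-back, no overlap), so nothing later overlaps L either.
M starts after Q ends, so nothing later overlaps Q either.
O starts after M ends, so nothing later overlaps M either.
N starts exactly when O ends (back-to-back, no overlap), so nothing later overlaps O either.
P starts after N ends.
Every pair is clear; the schedule has no overlaps.

Yes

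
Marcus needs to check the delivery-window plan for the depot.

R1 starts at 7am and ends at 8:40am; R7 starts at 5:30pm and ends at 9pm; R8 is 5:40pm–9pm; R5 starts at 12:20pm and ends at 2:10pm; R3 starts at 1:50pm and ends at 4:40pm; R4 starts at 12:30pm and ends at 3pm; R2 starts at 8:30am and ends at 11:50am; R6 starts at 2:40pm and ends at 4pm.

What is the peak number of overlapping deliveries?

3

Sort all start/end points and keep a running count:
7am start R1 → 1
8:30am start R2 → 2
8:40am end R1 → 1
11:50am end R2 → 0
12:20pm start R5 → 1
12:30pm start R4 → 2
1:50pm start R3 → 3
2:10pm end R5 → 2
2:40pm start R6 → 3
3pm end R4 → 2
4pm end R6 → 1
4:40pm end R3 → 0
5:30pm start R7 → 1
5:40pm start R8 → 2
9pm end R7 → 1
9pm end R8 → 0
Peak is 3, at 1:50pm (R3, R4, R5).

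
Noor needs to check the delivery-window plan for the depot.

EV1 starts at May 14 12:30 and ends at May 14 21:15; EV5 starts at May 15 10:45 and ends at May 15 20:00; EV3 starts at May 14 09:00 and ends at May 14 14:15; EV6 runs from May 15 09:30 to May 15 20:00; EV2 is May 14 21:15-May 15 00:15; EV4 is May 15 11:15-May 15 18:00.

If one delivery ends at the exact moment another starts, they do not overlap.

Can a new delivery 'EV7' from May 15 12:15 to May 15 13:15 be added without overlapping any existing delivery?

EV3: ends May 14 14:15 at or before EV7 starts May 15 12:15 → clear.
EV1: ends May 14 21:15 at or before EV7 starts May 15 12:15 → clear.
EV2: ends May 15 00:15 at or before EV7 starts May 15 12:15 → clear.
EV6: starts May 15 09:30 before EV7 ends May 15 13:15, and ends May 15 20:00 after EV7 starts May 15 12:15 → overlap.
EV5: starts May 15 10:45 before EV7 ends May 15 13:15, and ends May 15 20:00 after EV7 starts May 15 12:15 → overlap.
EV4: starts May 15 11:15 before EV7 ends May 15 13:15, and ends May 15 18:00 after EV7 starts May 15 12:15 → overlap.
EV7 overlaps EV4, EV5, EV6.

No — it overlaps EV4, EV5, EV6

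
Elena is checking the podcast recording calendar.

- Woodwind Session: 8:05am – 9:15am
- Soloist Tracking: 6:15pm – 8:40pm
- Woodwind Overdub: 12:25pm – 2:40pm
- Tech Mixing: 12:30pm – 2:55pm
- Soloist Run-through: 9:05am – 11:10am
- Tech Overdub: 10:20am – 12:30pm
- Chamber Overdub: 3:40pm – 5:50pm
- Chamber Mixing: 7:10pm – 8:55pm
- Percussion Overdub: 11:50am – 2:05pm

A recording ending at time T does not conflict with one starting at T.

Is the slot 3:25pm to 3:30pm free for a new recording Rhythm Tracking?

Yes — the slot is free

Woodwind Session: ends 9:15am at or before Rhythm Tracking starts 3:25pm → clear.
Soloist Run-through: ends 11:10am at or before Rhythm Tracking starts 3:25pm → clear.
Tech Overdub: ends 12:30pm at or before Rhythm Tracking starts 3:25pm → clear.
Percussion Overdub: ends 2:05pm at or before Rhythm Tracking starts 3:25pm → clear.
Woodwind Overdub: ends 2:40pm at or before Rhythm Tracking starts 3:25pm → clear.
Tech Mixing: ends 2:55pm at or before Rhythm Tracking starts 3:25pm → clear.
Chamber Overdub: starts 3:40pm at or after Rhythm Tracking ends 3:30pm → clear.
Soloist Tracking: starts 6:15pm at or after Rhythm Tracking ends 3:30pm → clear.
Chamber Mixing: starts 7:10pm at or after Rhythm Tracking ends 3:30pm → clear.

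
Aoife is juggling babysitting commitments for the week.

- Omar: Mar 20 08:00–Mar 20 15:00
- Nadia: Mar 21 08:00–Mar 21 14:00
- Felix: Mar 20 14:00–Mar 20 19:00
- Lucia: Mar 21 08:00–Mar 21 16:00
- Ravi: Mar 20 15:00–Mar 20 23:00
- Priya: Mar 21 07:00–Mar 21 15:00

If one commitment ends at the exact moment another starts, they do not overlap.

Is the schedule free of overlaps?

Check each pair: they overlap iff neither finishes before the other starts.
Sorted by start: Omar, Felix, Ravi, Priya, Nadia, Lucia.
Felix starts before Omar ends → Omar and Felix overlap.
That's a conflict, so the schedule is not conflict-free.

No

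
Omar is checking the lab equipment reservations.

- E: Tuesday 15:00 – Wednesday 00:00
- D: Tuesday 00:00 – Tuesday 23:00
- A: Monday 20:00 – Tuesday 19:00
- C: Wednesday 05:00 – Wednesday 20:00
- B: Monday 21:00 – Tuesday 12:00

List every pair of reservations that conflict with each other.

A & B, A & D, A & E, B & D, D & E

Check each pair: they overlap iff neither finishes before the other starts.
Sorted by start: A, B, D, E, C.
B starts before A ends → A and B overlap.
D starts before A ends → A and D overlap.
E starts before A ends → A and E overlap.
C starts after A ends.
D starts before B ends → B and D overlap.
E starts after B ends; B is clear from here.
E starts before D ends → D and E overlap.
C starts after D ends.
C starts after E ends.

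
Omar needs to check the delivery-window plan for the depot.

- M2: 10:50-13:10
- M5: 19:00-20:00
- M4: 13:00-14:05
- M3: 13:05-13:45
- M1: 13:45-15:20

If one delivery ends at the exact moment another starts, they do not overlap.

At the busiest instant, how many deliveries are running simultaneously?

3

Walk through starts and ends in time order (an end at T is processed before a start at T):
10:50 start M2 → 1
13:00 start M4 → 2
13:05 start M3 → 3
13:10 end M2 → 2
13:45 end M3 → 1
13:45 start M1 → 2
14:05 end M4 → 1
15:20 end M1 → 0
19:00 start M5 → 1
20:00 end M5 → 0
Peak is 3, at 13:05 (M2, M3, M4).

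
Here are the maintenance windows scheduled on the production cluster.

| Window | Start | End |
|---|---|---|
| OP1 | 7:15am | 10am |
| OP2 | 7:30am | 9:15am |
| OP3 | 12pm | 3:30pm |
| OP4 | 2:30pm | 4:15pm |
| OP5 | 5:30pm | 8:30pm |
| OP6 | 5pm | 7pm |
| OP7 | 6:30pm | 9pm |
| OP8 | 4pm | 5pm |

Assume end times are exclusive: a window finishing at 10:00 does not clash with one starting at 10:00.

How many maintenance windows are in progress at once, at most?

3

Walk through starts and ends in time order (an end at T is processed before a start at T):
7:15am start OP1 → 1
7:30am start OP2 → 2
9:15am end OP2 → 1
10am end OP1 → 0
12pm start OP3 → 1
2:30pm start OP4 → 2
3:30pm end OP3 → 1
4pm start OP8 → 2
4:15pm end OP4 → 1
5pm end OP8 → 0
5pm start OP6 → 1
5:30pm start OP5 → 2
6:30pm start OP7 → 3
7pm end OP6 → 2
8:30pm end OP5 → 1
9pm end OP7 → 0
Peak is 3, at 6:30pm (OP5, OP6, OP7).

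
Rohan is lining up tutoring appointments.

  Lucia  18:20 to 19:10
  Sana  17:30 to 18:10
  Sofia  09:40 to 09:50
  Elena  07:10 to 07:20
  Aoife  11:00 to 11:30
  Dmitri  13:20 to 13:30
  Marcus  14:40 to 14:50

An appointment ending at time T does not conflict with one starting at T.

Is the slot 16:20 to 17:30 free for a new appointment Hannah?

Yes — the slot is free

Elena: ends 07:20 at or before Hannah starts 16:20 → clear.
Sofia: ends 09:50 at or before Hannah starts 16:20 → clear.
Aoife: ends 11:30 at or before Hannah starts 16:20 → clear.
Dmitri: ends 13:30 at or before Hannah starts 16:20 → clear.
Marcus: ends 14:50 at or before Hannah starts 16:20 → clear.
Sana: starts 17:30 at or after Hannah ends 17:30 → clear.
Lucia: starts 18:20 at or after Hannah ends 17:30 → clear.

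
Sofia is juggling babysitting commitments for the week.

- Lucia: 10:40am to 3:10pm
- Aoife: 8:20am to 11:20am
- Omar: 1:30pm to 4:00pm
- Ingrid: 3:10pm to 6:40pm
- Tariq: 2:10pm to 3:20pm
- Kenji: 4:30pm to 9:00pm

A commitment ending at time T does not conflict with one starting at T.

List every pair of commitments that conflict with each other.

Aoife & Lucia, Ingrid & Kenji, Ingrid & Omar, Ingrid & Tariq, Lucia & Omar, Lucia & Tariq, Omar & Tariq

Sorted by start: Aoife, Lucia, Omar, Tariq, Ingrid, Kenji.
Lucia starts before Aoife ends → Aoife and Lucia overlap.
Omar starts after Aoife ends; Aoife is clear from here.
Omar starts before Lucia ends → Lucia and Omar overlap.
Tariq starts before Lucia ends → Lucia and Tariq overlap.
Ingrid starts exactly when Lucia ends (back-to-back, no overlap); Lucia is clear from here.
Tariq starts before Omar ends → Omar and Tariq overlap.
Ingrid starts before Omar ends → Omar and Ingrid overlap.
Kenji starts after Omar ends.
Ingrid starts before Tariq ends → Tariq and Ingrid overlap.
Kenji starts after Tariq ends.
Kenji starts before Ingrid ends → Ingrid and Kenji overlap.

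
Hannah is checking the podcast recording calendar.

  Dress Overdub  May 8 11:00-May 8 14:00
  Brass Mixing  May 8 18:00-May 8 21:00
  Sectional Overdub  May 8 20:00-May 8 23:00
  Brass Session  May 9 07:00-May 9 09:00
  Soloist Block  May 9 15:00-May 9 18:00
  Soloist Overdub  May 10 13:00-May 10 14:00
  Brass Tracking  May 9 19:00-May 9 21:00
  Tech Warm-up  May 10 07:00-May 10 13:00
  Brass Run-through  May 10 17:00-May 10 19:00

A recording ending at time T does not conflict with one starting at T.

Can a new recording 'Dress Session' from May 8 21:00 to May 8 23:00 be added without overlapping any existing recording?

Dress Overdub: ends May 8 14:00 at or before Dress Session starts May 8 21:00 → clear.
Brass Mixing: ends May 8 21:00 at or before Dress Session starts May 8 21:00 → clear.
Sectional Overdub: starts May 8 20:00 before Dress Session ends May 8 23:00, and ends May 8 23:00 after Dress Session starts May 8 21:00 → overlap.
Brass Session: starts May 9 07:00 at or after Dress Session ends May 8 23:00 → clear.
Soloist Block: starts May 9 15:00 at or after Dress Session ends May 8 23:00 → clear.
Brass Tracking: starts May 9 19:00 at or after Dress Session ends May 8 23:00 → clear.
Tech Warm-up: starts May 10 07:00 at or after Dress Session ends May 8 23:00 → clear.
Soloist Overdub: starts May 10 13:00 at or after Dress Session ends May 8 23:00 → clear.
Brass Run-through: starts May 10 17:00 at or after Dress Session ends May 8 23:00 → clear.
Dress Session overlaps Sectional Overdub.

No — it overlaps Sectional Overdub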